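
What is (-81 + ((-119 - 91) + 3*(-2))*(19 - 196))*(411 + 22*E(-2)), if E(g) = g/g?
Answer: 16519383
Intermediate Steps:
E(g) = 1
(-81 + ((-119 - 91) + 3*(-2))*(19 - 196))*(411 + 22*E(-2)) = (-81 + ((-119 - 91) + 3*(-2))*(19 - 196))*(411 + 22*1) = (-81 + (-210 - 6)*(-177))*(411 + 22) = (-81 - 216*(-177))*433 = (-81 + 38232)*433 = 38151*433 = 16519383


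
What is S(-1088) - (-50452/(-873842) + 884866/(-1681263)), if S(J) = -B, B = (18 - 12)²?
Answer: -26100643006880/734579111223 ≈ -35.531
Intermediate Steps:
B = 36 (B = 6² = 36)
S(J) = -36 (S(J) = -1*36 = -36)
S(-1088) - (-50452/(-873842) + 884866/(-1681263)) = -36 - (-50452/(-873842) + 884866/(-1681263)) = -36 - (-50452*(-1/873842) + 884866*(-1/1681263)) = -36 - (25226/436921 - 884866/1681263) = -36 - 1*(-344204997148/734579111223) = -36 + 344204997148/734579111223 = -26100643006880/734579111223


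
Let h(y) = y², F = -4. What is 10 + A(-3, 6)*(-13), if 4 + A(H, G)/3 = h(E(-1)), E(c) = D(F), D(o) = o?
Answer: -458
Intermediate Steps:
E(c) = -4
A(H, G) = 36 (A(H, G) = -12 + 3*(-4)² = -12 + 3*16 = -12 + 48 = 36)
10 + A(-3, 6)*(-13) = 10 + 36*(-13) = 10 - 468 = -458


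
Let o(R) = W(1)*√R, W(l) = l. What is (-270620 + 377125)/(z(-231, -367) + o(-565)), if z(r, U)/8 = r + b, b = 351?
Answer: 1202880/10849 - 1253*I*√565/10849 ≈ 110.87 - 2.7453*I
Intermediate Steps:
o(R) = √R (o(R) = 1*√R = √R)
z(r, U) = 2808 + 8*r (z(r, U) = 8*(r + 351) = 8*(351 + r) = 2808 + 8*r)
(-270620 + 377125)/(z(-231, -367) + o(-565)) = (-270620 + 377125)/((2808 + 8*(-231)) + √(-565)) = 106505/((2808 - 1848) + I*√565) = 106505/(960 + I*√565)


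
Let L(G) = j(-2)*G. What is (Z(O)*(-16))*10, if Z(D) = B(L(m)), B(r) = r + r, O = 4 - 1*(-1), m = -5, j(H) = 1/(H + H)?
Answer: -400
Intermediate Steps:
j(H) = 1/(2*H)
O = 5 (O = 4 + 1 = 5)
L(G) = -G/4 (L(G) = ((½)/(-2))*G = ((½)*(-½))*G = -G/4)
B(r) = 2*r
Z(D) = 5/2 (Z(D) = 2*(-¼*(-5)) = 2*(5/4) = 5/2)
(Z(O)*(-16))*10 = ((5/2)*(-16))*10 = -40*10 = -400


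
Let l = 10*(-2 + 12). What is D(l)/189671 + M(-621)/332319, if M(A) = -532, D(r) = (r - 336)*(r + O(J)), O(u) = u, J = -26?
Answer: -5904523988/63031277049 ≈ -0.093676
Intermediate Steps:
l = 100 (l = 10*10 = 100)
D(r) = (-336 + r)*(-26 + r) (D(r) = (r - 336)*(r - 26) = (-336 + r)*(-26 + r))
D(l)/189671 + M(-621)/332319 = (8736 + 100² - 362*100)/189671 - 532/332319 = (8736 + 10000 - 36200)*(1/189671) - 532*1/332319 = -17464*1/189671 - 532/332319 = -17464/189671 - 532/332319 = -5904523988/63031277049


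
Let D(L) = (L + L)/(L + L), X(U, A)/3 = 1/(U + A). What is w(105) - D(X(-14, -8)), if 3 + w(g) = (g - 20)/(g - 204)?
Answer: -481/99 ≈ -4.8586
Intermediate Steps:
X(U, A) = 3/(A + U) (X(U, A) = 3/(U + A) = 3/(A + U))
D(L) = 1 (D(L) = (2*L)/((2*L)) = (2*L)*(1/(2*L)) = 1)
w(g) = -3 + (-20 + g)/(-204 + g) (w(g) = -3 + (g - 20)/(g - 204) = -3 + (-20 + g)/(-204 + g))
w(105) - D(X(-14, -8)) = 2*(296 - 1*105)/(-204 + 105) - 1*1 = 2*(296 - 105)/(-99) - 1 = 2*(-1/99)*191 - 1 = -382/99 - 1 = -481/99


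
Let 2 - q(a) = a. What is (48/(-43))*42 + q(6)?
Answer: -2188/43 ≈ -50.884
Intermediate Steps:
q(a) = 2 - a
(48/(-43))*42 + q(6) = (48/(-43))*42 + (2 - 1*6) = (48*(-1/43))*42 + (2 - 6) = -48/43*42 - 4 = -2016/43 - 4 = -2188/43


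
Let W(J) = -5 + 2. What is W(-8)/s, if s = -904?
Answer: 3/904 ≈ 0.0033186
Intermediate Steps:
W(J) = -3
W(-8)/s = -3/(-904) = -3*(-1/904) = 3/904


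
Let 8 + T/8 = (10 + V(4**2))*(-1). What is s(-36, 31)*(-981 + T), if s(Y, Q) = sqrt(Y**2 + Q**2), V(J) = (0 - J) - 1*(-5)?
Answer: -1037*sqrt(2257) ≈ -49266.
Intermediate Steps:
V(J) = 5 - J (V(J) = -J + 5 = 5 - J)
s(Y, Q) = sqrt(Q**2 + Y**2)
T = -56 (T = -64 + 8*((10 + (5 - 1*4**2))*(-1)) = -64 + 8*((10 + (5 - 1*16))*(-1)) = -64 + 8*((10 + (5 - 16))*(-1)) = -64 + 8*((10 - 11)*(-1)) = -64 + 8*(-1*(-1)) = -64 + 8*1 = -64 + 8 = -56)
s(-36, 31)*(-981 + T) = sqrt(31**2 + (-36)**2)*(-981 - 56) = sqrt(961 + 1296)*(-1037) = sqrt(2257)*(-1037) = -1037*sqrt(2257)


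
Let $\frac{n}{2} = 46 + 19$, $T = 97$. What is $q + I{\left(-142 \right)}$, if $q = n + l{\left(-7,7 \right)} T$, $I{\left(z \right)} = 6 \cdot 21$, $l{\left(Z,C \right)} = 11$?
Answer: $1323$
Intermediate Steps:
$n = 130$ ($n = 2 \left(46 + 19\right) = 2 \cdot 65 = 130$)
$I{\left(z \right)} = 126$
$q = 1197$ ($q = 130 + 11 \cdot 97 = 130 + 1067 = 1197$)
$q + I{\left(-142 \right)} = 1197 + 126 = 1323$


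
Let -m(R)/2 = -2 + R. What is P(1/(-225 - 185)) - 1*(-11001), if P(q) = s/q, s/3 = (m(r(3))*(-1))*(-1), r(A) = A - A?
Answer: 6081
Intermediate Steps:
r(A) = 0
m(R) = 4 - 2*R (m(R) = -2*(-2 + R) = 4 - 2*R)
s = 12 (s = 3*(((4 - 2*0)*(-1))*(-1)) = 3*(((4 + 0)*(-1))*(-1)) = 3*((4*(-1))*(-1)) = 3*(-4*(-1)) = 3*4 = 12)
P(q) = 12/q
P(1/(-225 - 185)) - 1*(-11001) = 12/(1/(-225 - 185)) - 1*(-11001) = 12/(1/(-410)) + 11001 = 12/(-1/410) + 11001 = 12*(-410) + 11001 = -4920 + 11001 = 6081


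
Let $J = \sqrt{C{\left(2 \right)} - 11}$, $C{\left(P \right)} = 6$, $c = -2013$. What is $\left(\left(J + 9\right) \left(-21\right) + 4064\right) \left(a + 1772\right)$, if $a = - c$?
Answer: $14666875 - 79485 i \sqrt{5} \approx 1.4667 \cdot 10^{7} - 1.7773 \cdot 10^{5} i$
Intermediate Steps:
$J = i \sqrt{5}$ ($J = \sqrt{6 - 11} = \sqrt{-5} = i \sqrt{5} \approx 2.2361 i$)
$a = 2013$ ($a = \left(-1\right) \left(-2013\right) = 2013$)
$\left(\left(J + 9\right) \left(-21\right) + 4064\right) \left(a + 1772\right) = \left(\left(i \sqrt{5} + 9\right) \left(-21\right) + 4064\right) \left(2013 + 1772\right) = \left(\left(9 + i \sqrt{5}\right) \left(-21\right) + 4064\right) 3785 = \left(\left(-189 - 21 i \sqrt{5}\right) + 4064\right) 3785 = \left(3875 - 21 i \sqrt{5}\right) 3785 = 14666875 - 79485 i \sqrt{5}$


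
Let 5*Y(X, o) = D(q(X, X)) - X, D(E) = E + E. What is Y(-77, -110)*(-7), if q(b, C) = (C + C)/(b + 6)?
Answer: -8085/71 ≈ -113.87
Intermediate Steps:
q(b, C) = 2*C/(6 + b) (q(b, C) = (2*C)/(6 + b) = 2*C/(6 + b))
D(E) = 2*E
Y(X, o) = -X/5 + 4*X/(5*(6 + X)) (Y(X, o) = (2*(2*X/(6 + X)) - X)/5 = (4*X/(6 + X) - X)/5 = (-X + 4*X/(6 + X))/5 = -X/5 + 4*X/(5*(6 + X)))
Y(-77, -110)*(-7) = ((⅕)*(-77)*(-2 - 1*(-77))/(6 - 77))*(-7) = ((⅕)*(-77)*(-2 + 77)/(-71))*(-7) = ((⅕)*(-77)*(-1/71)*75)*(-7) = (1155/71)*(-7) = -8085/71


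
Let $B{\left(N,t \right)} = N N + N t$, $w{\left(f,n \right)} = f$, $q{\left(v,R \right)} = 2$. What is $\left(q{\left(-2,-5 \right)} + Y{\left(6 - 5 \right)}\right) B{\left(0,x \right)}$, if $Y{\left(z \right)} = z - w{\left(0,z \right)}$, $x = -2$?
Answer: $0$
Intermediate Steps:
$B{\left(N,t \right)} = N^{2} + N t$
$Y{\left(z \right)} = z$ ($Y{\left(z \right)} = z - 0 = z + 0 = z$)
$\left(q{\left(-2,-5 \right)} + Y{\left(6 - 5 \right)}\right) B{\left(0,x \right)} = \left(2 + \left(6 - 5\right)\right) 0 \left(0 - 2\right) = \left(2 + 1\right) 0 \left(-2\right) = 3 \cdot 0 = 0$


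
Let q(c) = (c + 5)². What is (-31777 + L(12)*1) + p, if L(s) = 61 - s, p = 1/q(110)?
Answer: -419602799/13225 ≈ -31728.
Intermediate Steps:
q(c) = (5 + c)²
p = 1/13225 (p = 1/((5 + 110)²) = 1/(115²) = 1/13225 ≈ 7.5614e-5)
(-31777 + L(12)*1) + p = (-31777 + (61 - 1*12)*1) + 1/13225 = (-31777 + (61 - 12)*1) + 1/13225 = (-31777 + 49*1) + 1/13225 = (-31777 + 49) + 1/13225 = -31728 + 1/13225 = -419602799/13225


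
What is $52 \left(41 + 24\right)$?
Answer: $3380$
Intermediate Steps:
$52 \left(41 + 24\right) = 52 \cdot 65 = 3380$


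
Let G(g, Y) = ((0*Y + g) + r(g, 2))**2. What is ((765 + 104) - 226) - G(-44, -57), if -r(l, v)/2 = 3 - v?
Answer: -1473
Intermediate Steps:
r(l, v) = -6 + 2*v (r(l, v) = -2*(3 - v) = -6 + 2*v)
G(g, Y) = (-2 + g)**2 (G(g, Y) = ((0*Y + g) + (-6 + 2*2))**2 = ((0 + g) + (-6 + 4))**2 = (g - 2)**2 = (-2 + g)**2)
((765 + 104) - 226) - G(-44, -57) = ((765 + 104) - 226) - (-2 - 44)**2 = (869 - 226) - 1*(-46)**2 = 643 - 1*2116 = 643 - 2116 = -1473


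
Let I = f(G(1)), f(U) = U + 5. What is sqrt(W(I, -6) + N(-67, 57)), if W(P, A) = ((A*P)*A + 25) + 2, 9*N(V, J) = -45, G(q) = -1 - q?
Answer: sqrt(130) ≈ 11.402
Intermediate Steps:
N(V, J) = -5 (N(V, J) = (1/9)*(-45) = -5)
f(U) = 5 + U
I = 3 (I = 5 + (-1 - 1*1) = 5 + (-1 - 1) = 5 - 2 = 3)
W(P, A) = 27 + P*A**2 (W(P, A) = (P*A**2 + 25) + 2 = (25 + P*A**2) + 2 = 27 + P*A**2)
sqrt(W(I, -6) + N(-67, 57)) = sqrt((27 + 3*(-6)**2) - 5) = sqrt((27 + 3*36) - 5) = sqrt((27 + 108) - 5) = sqrt(135 - 5) = sqrt(130)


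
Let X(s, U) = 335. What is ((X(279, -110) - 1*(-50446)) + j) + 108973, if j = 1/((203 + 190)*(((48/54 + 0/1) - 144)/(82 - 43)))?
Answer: 26954972795/168728 ≈ 1.5975e+5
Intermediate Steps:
j = -117/168728 (j = 1/(393*(((48*(1/54) + 0*1) - 144)/39)) = 1/(393*(((8/9 + 0) - 144)*(1/39))) = 1/(393*((8/9 - 144)*(1/39))) = 1/(393*(-1288/9*1/39)) = 1/(393*(-1288/351)) = 1/(-168728/117) = -117/168728 ≈ -0.00069342)
((X(279, -110) - 1*(-50446)) + j) + 108973 = ((335 - 1*(-50446)) - 117/168728) + 108973 = ((335 + 50446) - 117/168728) + 108973 = (50781 - 117/168728) + 108973 = 8568176451/168728 + 108973 = 26954972795/168728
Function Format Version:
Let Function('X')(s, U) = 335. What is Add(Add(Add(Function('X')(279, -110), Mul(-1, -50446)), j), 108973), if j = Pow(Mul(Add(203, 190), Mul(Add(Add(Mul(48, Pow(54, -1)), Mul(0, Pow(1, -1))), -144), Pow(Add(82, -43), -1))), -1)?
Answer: Rational(26954972795, 168728) ≈ 1.5975e+5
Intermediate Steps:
j = Rational(-117, 168728) (j = Pow(Mul(393, Mul(Add(Add(Mul(48, Rational(1, 54)), Mul(0, 1)), -144), Pow(39, -1))), -1) = Pow(Mul(393, Mul(Add(Add(Rational(8, 9), 0), -144), Rational(1, 39))), -1) = Pow(Mul(393, Mul(Add(Rational(8, 9), -144), Rational(1, 39))), -1) = Pow(Mul(393, Mul(Rational(-1288, 9), Rational(1, 39))), -1) = Pow(Mul(393, Rational(-1288, 351)), -1) = Pow(Rational(-168728, 117), -1) = Rational(-117, 168728) ≈ -0.00069342)
Add(Add(Add(Function('X')(279, -110), Mul(-1, -50446)), j), 108973) = Add(Add(Add(335, Mul(-1, -50446)), Rational(-117, 168728)), 108973) = Add(Add(Add(335, 50446), Rational(-117, 168728)), 108973) = Add(Add(50781, Rational(-117, 168728)), 108973) = Add(Rational(8568176451, 168728), 108973) = Rational(26954972795, 168728)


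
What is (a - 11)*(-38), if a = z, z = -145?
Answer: 5928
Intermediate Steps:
a = -145
(a - 11)*(-38) = (-145 - 11)*(-38) = -156*(-38) = 5928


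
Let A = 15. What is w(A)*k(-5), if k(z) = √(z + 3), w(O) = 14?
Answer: 14*I*√2 ≈ 19.799*I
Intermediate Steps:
k(z) = √(3 + z)
w(A)*k(-5) = 14*√(3 - 5) = 14*√(-2) = 14*(I*√2) = 14*I*√2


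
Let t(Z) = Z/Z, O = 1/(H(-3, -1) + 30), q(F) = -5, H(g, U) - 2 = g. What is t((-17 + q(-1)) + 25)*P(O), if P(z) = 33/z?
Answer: 957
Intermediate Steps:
H(g, U) = 2 + g
O = 1/29 (O = 1/((2 - 3) + 30) = 1/(-1 + 30) = 1/29 ≈ 0.034483)
t(Z) = 1
t((-17 + q(-1)) + 25)*P(O) = 1*(33/(1/29)) = 1*(33*29) = 1*957 = 957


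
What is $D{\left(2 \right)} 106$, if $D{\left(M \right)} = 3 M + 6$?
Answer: $1272$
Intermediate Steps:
$D{\left(M \right)} = 6 + 3 M$
$D{\left(2 \right)} 106 = \left(6 + 3 \cdot 2\right) 106 = \left(6 + 6\right) 106 = 12 \cdot 106 = 1272$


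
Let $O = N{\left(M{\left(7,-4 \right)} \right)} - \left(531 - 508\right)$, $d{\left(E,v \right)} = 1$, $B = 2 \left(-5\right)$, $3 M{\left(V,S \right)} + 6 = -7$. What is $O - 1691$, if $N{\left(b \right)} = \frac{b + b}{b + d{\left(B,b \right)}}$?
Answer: $- \frac{8557}{5} \approx -1711.4$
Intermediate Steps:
$M{\left(V,S \right)} = - \frac{13}{3}$ ($M{\left(V,S \right)} = -2 + \frac{1}{3} \left(-7\right) = -2 - \frac{7}{3} = - \frac{13}{3}$)
$B = -10$
$N{\left(b \right)} = \frac{2 b}{1 + b}$ ($N{\left(b \right)} = \frac{b + b}{b + 1} = \frac{2 b}{1 + b}$)
$O = - \frac{102}{5}$ ($O = 2 \left(- \frac{13}{3}\right) \frac{1}{1 - \frac{13}{3}} - \left(531 - 508\right) = 2 \left(- \frac{13}{3}\right) \frac{1}{- \frac{10}{3}} - 23 = 2 \left(- \frac{13}{3}\right) \left(- \frac{3}{10}\right) - 23 = \frac{13}{5} - 23 = - \frac{102}{5} \approx -20.4$)
$O - 1691 = - \frac{102}{5} - 1691 = - \frac{8557}{5}$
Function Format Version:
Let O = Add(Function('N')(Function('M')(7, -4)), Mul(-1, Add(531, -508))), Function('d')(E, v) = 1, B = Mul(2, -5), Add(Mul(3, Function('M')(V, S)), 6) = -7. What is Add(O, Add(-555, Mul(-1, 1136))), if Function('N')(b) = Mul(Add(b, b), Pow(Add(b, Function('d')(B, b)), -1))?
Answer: Rational(-8557, 5) ≈ -1711.4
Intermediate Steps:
Function('M')(V, S) = Rational(-13, 3) (Function('M')(V, S) = Add(-2, Mul(Rational(1, 3), -7)) = Add(-2, Rational(-7, 3)) = Rational(-13, 3))
B = -10
Function('N')(b) = Mul(2, b, Pow(Add(1, b), -1)) (Function('N')(b) = Mul(Add(b, b), Pow(Add(b, 1), -1)) = Mul(Mul(2, b), Pow(Add(1, b), -1)) = Mul(2, b, Pow(Add(1, b), -1)))
O = Rational(-102, 5) (O = Add(Mul(2, Rational(-13, 3), Pow(Add(1, Rational(-13, 3)), -1)), Mul(-1, Add(531, -508))) = Add(Mul(2, Rational(-13, 3), Pow(Rational(-10, 3), -1)), Mul(-1, 23)) = Add(Mul(2, Rational(-13, 3), Rational(-3, 10)), -23) = Add(Rational(13, 5), -23) = Rational(-102, 5) ≈ -20.400)
Add(O, Add(-555, Mul(-1, 1136))) = Add(Rational(-102, 5), Add(-555, Mul(-1, 1136))) = Add(Rational(-102, 5), Add(-555, -1136)) = Add(Rational(-102, 5), -1691) = Rational(-8557, 5)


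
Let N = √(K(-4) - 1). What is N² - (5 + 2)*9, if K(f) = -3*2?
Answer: -70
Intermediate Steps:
K(f) = -6
N = I*√7 (N = √(-6 - 1) = √(-7) = I*√7 ≈ 2.6458*I)
N² - (5 + 2)*9 = (I*√7)² - (5 + 2)*9 = -7 - 1*7*9 = -7 - 7*9 = -7 - 63 = -70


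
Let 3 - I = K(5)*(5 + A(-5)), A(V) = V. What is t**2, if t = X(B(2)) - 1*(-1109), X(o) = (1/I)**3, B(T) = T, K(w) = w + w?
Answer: 896643136/729 ≈ 1.2300e+6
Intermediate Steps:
K(w) = 2*w
I = 3 (I = 3 - 2*5*(5 - 5) = 3 - 10*0 = 3 - 1*0 = 3 + 0 = 3)
X(o) = 1/27 (X(o) = (1/3)**3 = 1/27)
t = 29944/27 (t = 1/27 - 1*(-1109) = 1/27 + 1109 = 29944/27 ≈ 1109.0)
t**2 = (29944/27)**2 = 896643136/729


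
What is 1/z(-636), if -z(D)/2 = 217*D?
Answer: 1/276024 ≈ 3.6229e-6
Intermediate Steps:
z(D) = -434*D
1/z(-636) = 1/(-434*(-636)) = 1/276024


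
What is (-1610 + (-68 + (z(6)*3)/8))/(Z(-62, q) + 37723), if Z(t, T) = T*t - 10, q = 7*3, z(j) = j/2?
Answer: -13415/291288 ≈ -0.046054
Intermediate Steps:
z(j) = j/2 (z(j) = j*(½) = j/2)
q = 21
Z(t, T) = -10 + T*t
(-1610 + (-68 + (z(6)*3)/8))/(Z(-62, q) + 37723) = (-1610 + (-68 + (((½)*6)*3)/8))/((-10 + 21*(-62)) + 37723) = (-1610 + (-68 + (3*3)/8))/((-10 - 1302) + 37723) = (-1610 + (-68 + (⅛)*9))/(-1312 + 37723) = (-1610 + (-68 + 9/8))/36411 = (-1610 - 535/8)*(1/36411) = -13415/8*1/36411 = -13415/291288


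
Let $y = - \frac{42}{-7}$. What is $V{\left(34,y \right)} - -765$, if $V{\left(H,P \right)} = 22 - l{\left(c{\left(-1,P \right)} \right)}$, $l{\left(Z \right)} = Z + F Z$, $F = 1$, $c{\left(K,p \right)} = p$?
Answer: $775$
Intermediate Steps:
$y = 6$ ($y = \left(-42\right) \left(- \frac{1}{7}\right) = 6$)
$l{\left(Z \right)} = 2 Z$ ($l{\left(Z \right)} = Z + 1 Z = Z + Z = 2 Z$)
$V{\left(H,P \right)} = 22 - 2 P$
$V{\left(34,y \right)} - -765 = \left(22 - 12\right) - -765 = \left(22 - 12\right) + 765 = 10 + 765 = 775$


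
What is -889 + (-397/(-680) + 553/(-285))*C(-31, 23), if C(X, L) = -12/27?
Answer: -77477111/87210 ≈ -888.40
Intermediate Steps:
C(X, L) = -4/9 (C(X, L) = -12*1/27 = -4/9)
-889 + (-397/(-680) + 553/(-285))*C(-31, 23) = -889 + (-397/(-680) + 553/(-285))*(-4/9) = -889 + (-397*(-1/680) + 553*(-1/285))*(-4/9) = -889 + (397/680 - 553/285)*(-4/9) = -889 - 52579/38760*(-4/9) = -889 + 52579/87210 = -77477111/87210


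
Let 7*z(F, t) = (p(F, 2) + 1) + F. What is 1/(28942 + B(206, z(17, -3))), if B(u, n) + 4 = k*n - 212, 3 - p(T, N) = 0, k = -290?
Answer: 1/27856 ≈ 3.5899e-5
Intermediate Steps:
p(T, N) = 3 (p(T, N) = 3 - 1*0 = 3 + 0 = 3)
z(F, t) = 4/7 + F/7 (z(F, t) = ((3 + 1) + F)/7 = (4 + F)/7 = 4/7 + F/7)
B(u, n) = -216 - 290*n (B(u, n) = -4 + (-290*n - 212) = -4 + (-212 - 290*n) = -216 - 290*n)
1/(28942 + B(206, z(17, -3))) = 1/(28942 + (-216 - 290*(4/7 + (1/7)*17))) = 1/(28942 + (-216 - 290*(4/7 + 17/7))) = 1/(28942 + (-216 - 290*3)) = 1/(28942 + (-216 - 870)) = 1/(28942 - 1086) = 1/27856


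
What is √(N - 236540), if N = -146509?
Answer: 9*I*√4729 ≈ 618.91*I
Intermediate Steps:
√(N - 236540) = √(-146509 - 236540) = √(-383049) = 9*I*√4729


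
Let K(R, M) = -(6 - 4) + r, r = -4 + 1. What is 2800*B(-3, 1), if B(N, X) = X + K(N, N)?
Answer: -11200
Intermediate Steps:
r = -3
K(R, M) = -5 (K(R, M) = -(6 - 4) - 3 = -1*2 - 3 = -2 - 3 = -5)
B(N, X) = -5 + X (B(N, X) = X - 5 = -5 + X)
2800*B(-3, 1) = 2800*(-5 + 1) = 2800*(-4) = -11200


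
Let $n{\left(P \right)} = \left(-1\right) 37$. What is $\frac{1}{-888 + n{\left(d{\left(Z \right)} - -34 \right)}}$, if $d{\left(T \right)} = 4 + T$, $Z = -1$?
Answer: $- \frac{1}{925} \approx -0.0010811$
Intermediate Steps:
$n{\left(P \right)} = -37$
$\frac{1}{-888 + n{\left(d{\left(Z \right)} - -34 \right)}} = \frac{1}{-888 - 37} = \frac{1}{-925} = - \frac{1}{925}$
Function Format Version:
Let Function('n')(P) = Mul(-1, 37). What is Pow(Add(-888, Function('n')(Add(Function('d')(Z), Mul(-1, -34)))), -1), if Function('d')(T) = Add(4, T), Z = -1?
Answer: Rational(-1, 925) ≈ -0.0010811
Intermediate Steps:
Function('n')(P) = -37
Pow(Add(-888, Function('n')(Add(Function('d')(Z), Mul(-1, -34)))), -1) = Pow(Add(-888, -37), -1) = Pow(-925, -1) = Rational(-1, 925)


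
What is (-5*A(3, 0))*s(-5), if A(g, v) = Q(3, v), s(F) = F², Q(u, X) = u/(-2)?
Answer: 375/2 ≈ 187.50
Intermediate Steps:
Q(u, X) = -u/2 (Q(u, X) = u*(-½) = -u/2)
A(g, v) = -3/2 (A(g, v) = -½*3 = -3/2)
(-5*A(3, 0))*s(-5) = -5*(-3/2)*(-5)² = (15/2)*25 = 375/2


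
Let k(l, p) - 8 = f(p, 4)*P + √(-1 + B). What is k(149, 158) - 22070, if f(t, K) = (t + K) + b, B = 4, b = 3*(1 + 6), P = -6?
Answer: -23160 + √3 ≈ -23158.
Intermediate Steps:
b = 21 (b = 3*7 = 21)
f(t, K) = 21 + K + t (f(t, K) = (t + K) + 21 = (K + t) + 21 = 21 + K + t)
k(l, p) = -142 + √3 - 6*p (k(l, p) = 8 + ((21 + 4 + p)*(-6) + √(-1 + 4)) = 8 + ((25 + p)*(-6) + √3) = 8 + ((-150 - 6*p) + √3) = 8 + (-150 + √3 - 6*p) = -142 + √3 - 6*p)
k(149, 158) - 22070 = (-142 + √3 - 6*158) - 22070 = (-142 + √3 - 948) - 22070 = (-1090 + √3) - 22070 = -23160 + √3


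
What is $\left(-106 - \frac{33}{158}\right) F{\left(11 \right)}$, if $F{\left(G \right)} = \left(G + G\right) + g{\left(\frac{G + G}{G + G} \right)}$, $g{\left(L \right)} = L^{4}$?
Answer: $- \frac{385963}{158} \approx -2442.8$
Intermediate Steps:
$F{\left(G \right)} = 1 + 2 G$ ($F{\left(G \right)} = \left(G + G\right) + \left(\frac{G + G}{G + G}\right)^{4} = 2 G + \left(\frac{2 G}{2 G}\right)^{4} = 2 G + \left(2 G \frac{1}{2 G}\right)^{4} = 2 G + 1^{4} = 2 G + 1 = 1 + 2 G$)
$\left(-106 - \frac{33}{158}\right) F{\left(11 \right)} = \left(-106 - \frac{33}{158}\right) \left(1 + 2 \cdot 11\right) = \left(-106 - \frac{33}{158}\right) \left(1 + 22\right) = \left(-106 - \frac{33}{158}\right) 23 = \left(- \frac{16781}{158}\right) 23 = - \frac{385963}{158}$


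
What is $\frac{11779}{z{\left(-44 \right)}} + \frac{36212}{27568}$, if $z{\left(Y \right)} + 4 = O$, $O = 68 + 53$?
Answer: $\frac{82240069}{806364} \approx 101.99$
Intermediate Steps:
$O = 121$
$z{\left(Y \right)} = 117$ ($z{\left(Y \right)} = -4 + 121 = 117$)
$\frac{11779}{z{\left(-44 \right)}} + \frac{36212}{27568} = \frac{11779}{117} + \frac{36212}{27568} = 11779 \cdot \frac{1}{117} + 36212 \cdot \frac{1}{27568} = \frac{11779}{117} + \frac{9053}{6892} = \frac{82240069}{806364}$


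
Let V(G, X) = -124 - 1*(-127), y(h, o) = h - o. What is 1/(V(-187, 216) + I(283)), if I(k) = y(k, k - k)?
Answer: 1/286 ≈ 0.0034965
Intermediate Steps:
V(G, X) = 3 (V(G, X) = -124 + 127 = 3)
I(k) = k (I(k) = k - (k - k) = k - 1*0 = k + 0 = k)
1/(V(-187, 216) + I(283)) = 1/(3 + 283) = 1/286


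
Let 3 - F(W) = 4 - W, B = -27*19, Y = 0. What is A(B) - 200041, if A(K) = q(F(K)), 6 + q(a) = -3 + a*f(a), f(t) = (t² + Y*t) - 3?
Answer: -135995252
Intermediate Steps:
B = -513
f(t) = -3 + t² (f(t) = (t² + 0*t) - 3 = (t² + 0) - 3 = t² - 3 = -3 + t²)
F(W) = -1 + W (F(W) = 3 - (4 - W) = 3 + (-4 + W) = -1 + W)
q(a) = -9 + a*(-3 + a²) (q(a) = -6 + (-3 + a*(-3 + a²)) = -9 + a*(-3 + a²))
A(K) = -9 + (-1 + K)*(-3 + (-1 + K)²)
A(B) - 200041 = (-7 + (-513)³ - 3*(-513)²) - 200041 = (-7 - 135005697 - 3*263169) - 200041 = (-7 - 135005697 - 789507) - 200041 = -135795211 - 200041 = -135995252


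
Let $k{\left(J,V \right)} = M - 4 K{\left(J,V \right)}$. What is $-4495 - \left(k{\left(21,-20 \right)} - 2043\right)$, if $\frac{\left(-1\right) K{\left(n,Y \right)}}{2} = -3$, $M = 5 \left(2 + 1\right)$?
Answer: $-2443$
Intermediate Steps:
$M = 15$ ($M = 5 \cdot 3 = 15$)
$K{\left(n,Y \right)} = 6$ ($K{\left(n,Y \right)} = \left(-2\right) \left(-3\right) = 6$)
$k{\left(J,V \right)} = -9$ ($k{\left(J,V \right)} = 15 - 24 = -9$)
$-4495 - \left(k{\left(21,-20 \right)} - 2043\right) = -4495 - \left(-9 - 2043\right) = -4495 - -2052 = -4495 + 2052 = -2443$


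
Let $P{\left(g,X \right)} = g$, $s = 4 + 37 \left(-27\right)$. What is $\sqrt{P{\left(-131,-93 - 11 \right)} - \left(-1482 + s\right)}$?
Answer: $\sqrt{2346} \approx 48.436$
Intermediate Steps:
$s = -995$ ($s = 4 - 999 = -995$)
$\sqrt{P{\left(-131,-93 - 11 \right)} - \left(-1482 + s\right)} = \sqrt{-131 + \left(1482 - -995\right)} = \sqrt{-131 + \left(1482 + 995\right)} = \sqrt{-131 + 2477} = \sqrt{2346}$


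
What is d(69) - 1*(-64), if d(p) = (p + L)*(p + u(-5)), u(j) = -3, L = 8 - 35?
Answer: 2836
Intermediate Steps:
L = -27
d(p) = (-27 + p)*(-3 + p) (d(p) = (p - 27)*(p - 3) = (-27 + p)*(-3 + p))
d(69) - 1*(-64) = (81 + 69**2 - 30*69) - 1*(-64) = (81 + 4761 - 2070) + 64 = 2772 + 64 = 2836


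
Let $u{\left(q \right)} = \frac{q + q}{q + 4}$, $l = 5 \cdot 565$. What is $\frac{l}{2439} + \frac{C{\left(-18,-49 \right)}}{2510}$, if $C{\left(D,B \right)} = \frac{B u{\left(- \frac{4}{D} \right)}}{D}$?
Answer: $\frac{134737529}{116315910} \approx 1.1584$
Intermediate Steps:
$l = 2825$
$u{\left(q \right)} = \frac{2 q}{4 + q}$
$C{\left(D,B \right)} = - \frac{8 B}{D^{2} \left(4 - \frac{4}{D}\right)}$ ($C{\left(D,B \right)} = \frac{B \frac{2 \left(- \frac{4}{D}\right)}{4 - \frac{4}{D}}}{D} = \frac{B \left(- \frac{8}{D \left(4 - \frac{4}{D}\right)}\right)}{D} = \frac{\left(-8\right) B \frac{1}{D} \frac{1}{4 - \frac{4}{D}}}{D} = - \frac{8 B}{D^{2} \left(4 - \frac{4}{D}\right)}$)
$\frac{l}{2439} + \frac{C{\left(-18,-49 \right)}}{2510} = \frac{2825}{2439} + \frac{\left(-2\right) \left(-49\right) \frac{1}{-18} \frac{1}{-1 - 18}}{2510} = 2825 \cdot \frac{1}{2439} + \left(-2\right) \left(-49\right) \left(- \frac{1}{18}\right) \frac{1}{-19} \cdot \frac{1}{2510} = \frac{2825}{2439} + \left(-2\right) \left(-49\right) \left(- \frac{1}{18}\right) \left(- \frac{1}{19}\right) \frac{1}{2510} = \frac{2825}{2439} + \frac{49}{171} \cdot \frac{1}{2510} = \frac{2825}{2439} + \frac{49}{429210} = \frac{134737529}{116315910}$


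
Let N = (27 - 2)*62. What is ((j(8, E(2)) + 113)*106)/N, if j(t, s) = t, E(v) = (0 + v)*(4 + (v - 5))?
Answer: 6413/775 ≈ 8.2748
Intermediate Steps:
E(v) = v*(-1 + v) (E(v) = v*(4 + (-5 + v)) = v*(-1 + v))
N = 1550 (N = 25*62 = 1550)
((j(8, E(2)) + 113)*106)/N = ((8 + 113)*106)/1550 = (121*106)*(1/1550) = 12826*(1/1550) = 6413/775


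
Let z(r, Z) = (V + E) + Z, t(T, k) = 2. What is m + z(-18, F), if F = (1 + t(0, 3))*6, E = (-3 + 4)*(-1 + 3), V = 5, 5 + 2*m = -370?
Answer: -325/2 ≈ -162.50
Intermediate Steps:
m = -375/2 (m = -5/2 + (1/2)*(-370) = -5/2 - 185 = -375/2 ≈ -187.50)
E = 2 (E = 1*2 = 2)
F = 18 (F = (1 + 2)*6 = 3*6 = 18)
z(r, Z) = 7 + Z (z(r, Z) = (5 + 2) + Z = 7 + Z)
m + z(-18, F) = -375/2 + (7 + 18) = -375/2 + 25 = -325/2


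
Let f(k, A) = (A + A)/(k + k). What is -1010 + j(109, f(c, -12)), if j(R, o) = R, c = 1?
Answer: -901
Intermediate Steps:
f(k, A) = A/k (f(k, A) = (2*A)/((2*k)) = (2*A)*(1/(2*k)) = A/k)
-1010 + j(109, f(c, -12)) = -1010 + 109 = -901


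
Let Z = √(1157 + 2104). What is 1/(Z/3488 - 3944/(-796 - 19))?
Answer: 39106366627840/189243858477859 - 2316816800*√3261/189243858477859 ≈ 0.20595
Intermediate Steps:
Z = √3261 ≈ 57.105
1/(Z/3488 - 3944/(-796 - 19)) = 1/(√3261/3488 - 3944/(-796 - 19)) = 1/(√3261*(1/3488) - 3944/(-815)) = 1/(√3261/3488 - 3944*(-1/815)) = 1/(√3261/3488 + 3944/815) = 1/(3944/815 + √3261/3488)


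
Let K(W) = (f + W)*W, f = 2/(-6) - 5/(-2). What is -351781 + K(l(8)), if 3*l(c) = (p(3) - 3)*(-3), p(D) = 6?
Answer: -703557/2 ≈ -3.5178e+5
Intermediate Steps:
f = 13/6 (f = 2*(-⅙) - 5*(-½) = -⅓ + 5/2 = 13/6 ≈ 2.1667)
l(c) = -3 (l(c) = ((6 - 3)*(-3))/3 = (3*(-3))/3 = (⅓)*(-9) = -3)
K(W) = W*(13/6 + W) (K(W) = (13/6 + W)*W = W*(13/6 + W))
-351781 + K(l(8)) = -351781 + (⅙)*(-3)*(13 + 6*(-3)) = -351781 + (⅙)*(-3)*(13 - 18) = -351781 + (⅙)*(-3)*(-5) = -351781 + 5/2 = -703557/2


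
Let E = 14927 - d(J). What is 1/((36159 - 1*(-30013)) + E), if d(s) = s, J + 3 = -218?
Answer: 1/81320 ≈ 1.2297e-5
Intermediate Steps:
J = -221 (J = -3 - 218 = -221)
E = 15148 (E = 14927 - 1*(-221) = 14927 + 221 = 15148)
1/((36159 - 1*(-30013)) + E) = 1/((36159 - 1*(-30013)) + 15148) = 1/((36159 + 30013) + 15148) = 1/(66172 + 15148) = 1/81320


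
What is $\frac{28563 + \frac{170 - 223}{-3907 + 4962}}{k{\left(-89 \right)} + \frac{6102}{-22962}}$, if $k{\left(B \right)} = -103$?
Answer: $- \frac{57661240612}{208466945} \approx -276.6$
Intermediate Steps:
$\frac{28563 + \frac{170 - 223}{-3907 + 4962}}{k{\left(-89 \right)} + \frac{6102}{-22962}} = \frac{28563 + \frac{170 - 223}{-3907 + 4962}}{-103 + \frac{6102}{-22962}} = \frac{28563 - \frac{53}{1055}}{-103 + 6102 \left(- \frac{1}{22962}\right)} = \frac{28563 - \frac{53}{1055}}{-103 - \frac{1017}{3827}} = \frac{28563 - \frac{53}{1055}}{- \frac{395198}{3827}} = \frac{30133912}{1055} \left(- \frac{3827}{395198}\right) = - \frac{57661240612}{208466945}$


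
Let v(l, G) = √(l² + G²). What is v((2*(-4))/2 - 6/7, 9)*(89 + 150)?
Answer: 1195*√205/7 ≈ 2444.3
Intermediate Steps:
v(l, G) = √(G² + l²)
v((2*(-4))/2 - 6/7, 9)*(89 + 150) = √(9² + ((2*(-4))/2 - 6/7)²)*(89 + 150) = √(81 + (-8*½ - 6*⅐)²)*239 = √(81 + (-4 - 6/7)²)*239 = √(81 + (-34/7)²)*239 = √(81 + 1156/49)*239 = √(5125/49)*239 = (5*√205/7)*239 = 1195*√205/7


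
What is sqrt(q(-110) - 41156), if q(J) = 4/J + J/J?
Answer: 3*I*sqrt(13832665)/55 ≈ 202.87*I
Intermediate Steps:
q(J) = 1 + 4/J (q(J) = 4/J + 1 = 1 + 4/J)
sqrt(q(-110) - 41156) = sqrt((4 - 110)/(-110) - 41156) = sqrt(-1/110*(-106) - 41156) = sqrt(53/55 - 41156) = sqrt(-2263527/55) = 3*I*sqrt(13832665)/55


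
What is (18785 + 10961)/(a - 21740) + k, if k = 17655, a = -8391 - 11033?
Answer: 363360337/20582 ≈ 17654.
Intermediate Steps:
a = -19424
(18785 + 10961)/(a - 21740) + k = (18785 + 10961)/(-19424 - 21740) + 17655 = 29746/(-41164) + 17655 = 29746*(-1/41164) + 17655 = -14873/20582 + 17655 = 363360337/20582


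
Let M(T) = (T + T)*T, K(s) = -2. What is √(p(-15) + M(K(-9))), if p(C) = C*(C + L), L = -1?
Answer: 2*√62 ≈ 15.748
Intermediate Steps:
p(C) = C*(-1 + C) (p(C) = C*(C - 1) = C*(-1 + C))
M(T) = 2*T² (M(T) = (2*T)*T = 2*T²)
√(p(-15) + M(K(-9))) = √(-15*(-1 - 15) + 2*(-2)²) = √(-15*(-16) + 2*4) = √(240 + 8) = √248 = 2*√62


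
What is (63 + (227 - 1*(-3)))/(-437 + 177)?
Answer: -293/260 ≈ -1.1269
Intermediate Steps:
(63 + (227 - 1*(-3)))/(-437 + 177) = (63 + (227 + 3))/(-260) = (63 + 230)*(-1/260) = 293*(-1/260) = -293/260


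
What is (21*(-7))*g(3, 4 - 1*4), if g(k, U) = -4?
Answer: 588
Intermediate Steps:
(21*(-7))*g(3, 4 - 1*4) = (21*(-7))*(-4) = -147*(-4) = 588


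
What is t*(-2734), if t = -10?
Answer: 27340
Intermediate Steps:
t*(-2734) = -10*(-2734) = 27340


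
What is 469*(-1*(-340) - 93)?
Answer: 115843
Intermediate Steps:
469*(-1*(-340) - 93) = 469*(340 - 93) = 469*247 = 115843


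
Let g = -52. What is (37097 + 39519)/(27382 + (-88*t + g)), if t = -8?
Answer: 38308/14017 ≈ 2.7330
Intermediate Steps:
(37097 + 39519)/(27382 + (-88*t + g)) = (37097 + 39519)/(27382 + (-88*(-8) - 52)) = 76616/(27382 + (704 - 52)) = 76616/(27382 + 652) = 76616/28034 = 76616*(1/28034) = 38308/14017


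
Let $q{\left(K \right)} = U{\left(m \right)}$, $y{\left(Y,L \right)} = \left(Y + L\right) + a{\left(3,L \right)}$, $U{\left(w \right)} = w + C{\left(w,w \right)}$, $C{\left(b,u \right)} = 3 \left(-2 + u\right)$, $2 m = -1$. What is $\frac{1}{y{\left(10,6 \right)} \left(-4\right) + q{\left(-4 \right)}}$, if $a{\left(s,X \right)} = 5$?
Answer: $- \frac{1}{92} \approx -0.01087$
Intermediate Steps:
$m = - \frac{1}{2}$ ($m = \frac{1}{2} \left(-1\right) = - \frac{1}{2} \approx -0.5$)
$C{\left(b,u \right)} = -6 + 3 u$
$U{\left(w \right)} = -6 + 4 w$ ($U{\left(w \right)} = w + \left(-6 + 3 w\right) = -6 + 4 w$)
$y{\left(Y,L \right)} = 5 + L + Y$ ($y{\left(Y,L \right)} = \left(Y + L\right) + 5 = \left(L + Y\right) + 5 = 5 + L + Y$)
$q{\left(K \right)} = -8$ ($q{\left(K \right)} = -6 + 4 \left(- \frac{1}{2}\right) = -6 - 2 = -8$)
$\frac{1}{y{\left(10,6 \right)} \left(-4\right) + q{\left(-4 \right)}} = \frac{1}{\left(5 + 6 + 10\right) \left(-4\right) - 8} = \frac{1}{21 \left(-4\right) - 8} = \frac{1}{-84 - 8} = \frac{1}{-92} = - \frac{1}{92}$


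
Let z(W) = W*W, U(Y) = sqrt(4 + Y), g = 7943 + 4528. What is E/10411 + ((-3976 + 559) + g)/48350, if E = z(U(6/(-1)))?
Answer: 47082247/251685925 ≈ 0.18707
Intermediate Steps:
g = 12471
z(W) = W**2
E = -2 (E = (sqrt(4 + 6/(-1)))**2 = (sqrt(4 + 6*(-1)))**2 = (sqrt(4 - 6))**2 = (sqrt(-2))**2 = (I*sqrt(2))**2 = -2)
E/10411 + ((-3976 + 559) + g)/48350 = -2/10411 + ((-3976 + 559) + 12471)/48350 = -2*1/10411 + (-3417 + 12471)*(1/48350) = -2/10411 + 9054*(1/48350) = -2/10411 + 4527/24175 = 47082247/251685925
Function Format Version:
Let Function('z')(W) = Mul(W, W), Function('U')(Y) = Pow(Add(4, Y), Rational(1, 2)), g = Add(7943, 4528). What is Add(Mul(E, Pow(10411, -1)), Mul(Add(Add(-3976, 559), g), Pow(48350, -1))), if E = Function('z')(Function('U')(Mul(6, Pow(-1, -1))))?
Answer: Rational(47082247, 251685925) ≈ 0.18707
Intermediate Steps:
g = 12471
Function('z')(W) = Pow(W, 2)
E = -2 (E = Pow(Pow(Add(4, Mul(6, Pow(-1, -1))), Rational(1, 2)), 2) = Pow(Pow(Add(4, Mul(6, -1)), Rational(1, 2)), 2) = Pow(Pow(Add(4, -6), Rational(1, 2)), 2) = Pow(Pow(-2, Rational(1, 2)), 2) = Pow(Mul(I, Pow(2, Rational(1, 2))), 2) = -2)
Add(Mul(E, Pow(10411, -1)), Mul(Add(Add(-3976, 559), g), Pow(48350, -1))) = Add(Mul(-2, Pow(10411, -1)), Mul(Add(Add(-3976, 559), 12471), Pow(48350, -1))) = Add(Mul(-2, Rational(1, 10411)), Mul(Add(-3417, 12471), Rational(1, 48350))) = Add(Rational(-2, 10411), Mul(9054, Rational(1, 48350))) = Add(Rational(-2, 10411), Rational(4527, 24175)) = Rational(47082247, 251685925)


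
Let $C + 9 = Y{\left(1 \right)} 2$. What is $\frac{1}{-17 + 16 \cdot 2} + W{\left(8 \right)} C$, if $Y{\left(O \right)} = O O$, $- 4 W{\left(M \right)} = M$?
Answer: $\frac{211}{15} \approx 14.067$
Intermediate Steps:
$W{\left(M \right)} = - \frac{M}{4}$
$Y{\left(O \right)} = O^{2}$
$C = -7$ ($C = -9 + 1^{2} \cdot 2 = -9 + 1 \cdot 2 = -9 + 2 = -7$)
$\frac{1}{-17 + 16 \cdot 2} + W{\left(8 \right)} C = \frac{1}{-17 + 16 \cdot 2} + \left(- \frac{1}{4}\right) 8 \left(-7\right) = \frac{1}{-17 + 32} - -14 = \frac{1}{15} + 14 = \frac{211}{15}$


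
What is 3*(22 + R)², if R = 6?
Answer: 2352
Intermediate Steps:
3*(22 + R)² = 3*(22 + 6)² = 3*28² = 3*784 = 2352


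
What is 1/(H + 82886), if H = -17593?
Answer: 1/65293 ≈ 1.5316e-5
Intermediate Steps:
1/(H + 82886) = 1/(-17593 + 82886) = 1/65293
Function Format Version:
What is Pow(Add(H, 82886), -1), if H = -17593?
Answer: Rational(1, 65293) ≈ 1.5316e-5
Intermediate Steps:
Pow(Add(H, 82886), -1) = Pow(Add(-17593, 82886), -1) = Pow(65293, -1) = Rational(1, 65293)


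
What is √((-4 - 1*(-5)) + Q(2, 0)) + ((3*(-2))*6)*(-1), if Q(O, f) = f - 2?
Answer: 36 + I ≈ 36.0 + 1.0*I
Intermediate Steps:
Q(O, f) = -2 + f
√((-4 - 1*(-5)) + Q(2, 0)) + ((3*(-2))*6)*(-1) = √((-4 - 1*(-5)) + (-2 + 0)) + ((3*(-2))*6)*(-1) = √((-4 + 5) - 2) - 6*6*(-1) = √(1 - 2) - 36*(-1) = √(-1) + 36 = I + 36 = 36 + I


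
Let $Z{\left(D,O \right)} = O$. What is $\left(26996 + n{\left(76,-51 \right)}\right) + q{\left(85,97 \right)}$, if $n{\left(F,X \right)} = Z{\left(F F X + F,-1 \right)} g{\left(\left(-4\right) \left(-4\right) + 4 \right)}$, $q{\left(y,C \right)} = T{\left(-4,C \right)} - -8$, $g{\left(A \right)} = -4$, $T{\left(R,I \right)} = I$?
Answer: $27105$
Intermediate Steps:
$q{\left(y,C \right)} = 8 + C$ ($q{\left(y,C \right)} = C - -8 = C + 8 = 8 + C$)
$n{\left(F,X \right)} = 4$ ($n{\left(F,X \right)} = \left(-1\right) \left(-4\right) = 4$)
$\left(26996 + n{\left(76,-51 \right)}\right) + q{\left(85,97 \right)} = \left(26996 + 4\right) + \left(8 + 97\right) = 27000 + 105 = 27105$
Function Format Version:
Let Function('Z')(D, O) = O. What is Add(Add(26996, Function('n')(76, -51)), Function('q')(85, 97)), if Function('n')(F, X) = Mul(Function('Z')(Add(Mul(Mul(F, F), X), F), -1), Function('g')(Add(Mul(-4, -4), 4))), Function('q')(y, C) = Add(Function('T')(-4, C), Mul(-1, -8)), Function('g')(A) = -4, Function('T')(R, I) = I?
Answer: 27105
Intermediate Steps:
Function('q')(y, C) = Add(8, C) (Function('q')(y, C) = Add(C, Mul(-1, -8)) = Add(C, 8) = Add(8, C))
Function('n')(F, X) = 4 (Function('n')(F, X) = Mul(-1, -4) = 4)
Add(Add(26996, Function('n')(76, -51)), Function('q')(85, 97)) = Add(Add(26996, 4), Add(8, 97)) = Add(27000, 105) = 27105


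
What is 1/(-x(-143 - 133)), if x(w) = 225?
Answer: -1/225 ≈ -0.0044444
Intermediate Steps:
1/(-x(-143 - 133)) = 1/(-1*225) = 1/(-225) = -1/225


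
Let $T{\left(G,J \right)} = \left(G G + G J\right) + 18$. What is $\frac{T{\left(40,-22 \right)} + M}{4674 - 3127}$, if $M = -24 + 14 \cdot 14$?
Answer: $\frac{10}{17} \approx 0.58823$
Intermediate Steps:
$M = 172$ ($M = -24 + 196 = 172$)
$T{\left(G,J \right)} = 18 + G^{2} + G J$ ($T{\left(G,J \right)} = \left(G^{2} + G J\right) + 18 = 18 + G^{2} + G J$)
$\frac{T{\left(40,-22 \right)} + M}{4674 - 3127} = \frac{\left(18 + 40^{2} + 40 \left(-22\right)\right) + 172}{4674 - 3127} = \frac{\left(18 + 1600 - 880\right) + 172}{1547} = \left(738 + 172\right) \frac{1}{1547} = 910 \cdot \frac{1}{1547} = \frac{10}{17}$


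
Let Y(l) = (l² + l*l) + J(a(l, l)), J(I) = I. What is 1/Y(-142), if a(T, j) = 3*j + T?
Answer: 1/39760 ≈ 2.5151e-5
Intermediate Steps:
a(T, j) = T + 3*j
Y(l) = 2*l² + 4*l (Y(l) = (l² + l*l) + (l + 3*l) = (l² + l²) + 4*l = 2*l² + 4*l)
1/Y(-142) = 1/(2*(-142)*(2 - 142)) = 1/(2*(-142)*(-140)) = 1/39760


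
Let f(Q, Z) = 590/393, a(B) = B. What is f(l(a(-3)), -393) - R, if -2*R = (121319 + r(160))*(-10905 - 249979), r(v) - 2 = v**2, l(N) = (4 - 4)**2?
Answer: -7531714948636/393 ≈ -1.9165e+10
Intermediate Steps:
l(N) = 0 (l(N) = 0**2 = 0)
f(Q, Z) = 590/393 (f(Q, Z) = 590*(1/393) = 590/393)
r(v) = 2 + v**2
R = 19164669082 (R = -(121319 + (2 + 160**2))*(-10905 - 249979)/2 = -(121319 + (2 + 25600))*(-260884)/2 = -(121319 + 25602)*(-260884)/2 = -146921*(-260884)/2 = -1/2*(-38329338164) = 19164669082)
f(l(a(-3)), -393) - R = 590/393 - 1*19164669082 = 590/393 - 19164669082 = -7531714948636/393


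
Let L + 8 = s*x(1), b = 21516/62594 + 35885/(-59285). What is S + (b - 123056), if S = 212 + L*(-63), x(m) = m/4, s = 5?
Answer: -181713163681927/1484354116 ≈ -1.2242e+5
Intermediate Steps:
x(m) = m/4 (x(m) = m*(¼) = m/4)
b = -97060963/371088529 (b = 21516*(1/62594) + 35885*(-1/59285) = 10758/31297 - 7177/11857 = -97060963/371088529 ≈ -0.26156)
L = -27/4 (L = -8 + 5*((¼)*1) = -8 + 5*(¼) = -8 + 5/4 = -27/4 ≈ -6.7500)
S = 2549/4 (S = 212 - 27/4*(-63) = 212 + 1701/4 = 2549/4 ≈ 637.25)
S + (b - 123056) = 2549/4 + (-97060963/371088529 - 123056) = 2549/4 - 45664767085587/371088529 = -181713163681927/1484354116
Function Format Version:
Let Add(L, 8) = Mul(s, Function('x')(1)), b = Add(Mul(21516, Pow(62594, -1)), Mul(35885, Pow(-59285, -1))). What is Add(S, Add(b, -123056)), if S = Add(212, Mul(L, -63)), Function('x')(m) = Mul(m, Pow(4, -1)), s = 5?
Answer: Rational(-181713163681927, 1484354116) ≈ -1.2242e+5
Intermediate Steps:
Function('x')(m) = Mul(Rational(1, 4), m) (Function('x')(m) = Mul(m, Rational(1, 4)) = Mul(Rational(1, 4), m))
b = Rational(-97060963, 371088529) (b = Add(Mul(21516, Rational(1, 62594)), Mul(35885, Rational(-1, 59285))) = Add(Rational(10758, 31297), Rational(-7177, 11857)) = Rational(-97060963, 371088529) ≈ -0.26156)
L = Rational(-27, 4) (L = Add(-8, Mul(5, Mul(Rational(1, 4), 1))) = Add(-8, Mul(5, Rational(1, 4))) = Add(-8, Rational(5, 4)) = Rational(-27, 4) ≈ -6.7500)
S = Rational(2549, 4) (S = Add(212, Mul(Rational(-27, 4), -63)) = Add(212, Rational(1701, 4)) = Rational(2549, 4) ≈ 637.25)
Add(S, Add(b, -123056)) = Add(Rational(2549, 4), Add(Rational(-97060963, 371088529), -123056)) = Add(Rational(2549, 4), Rational(-45664767085587, 371088529)) = Rational(-181713163681927, 1484354116)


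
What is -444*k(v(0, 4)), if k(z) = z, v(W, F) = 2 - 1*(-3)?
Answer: -2220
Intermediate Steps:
v(W, F) = 5 (v(W, F) = 2 + 3 = 5)
-444*k(v(0, 4)) = -444*5 = -2220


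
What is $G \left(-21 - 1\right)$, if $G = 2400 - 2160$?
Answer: $-5280$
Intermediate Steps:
$G = 240$
$G \left(-21 - 1\right) = 240 \left(-21 - 1\right) = 240 \left(-22\right) = -5280$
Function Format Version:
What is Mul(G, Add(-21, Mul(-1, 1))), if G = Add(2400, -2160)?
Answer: -5280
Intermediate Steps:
G = 240
Mul(G, Add(-21, Mul(-1, 1))) = Mul(240, Add(-21, Mul(-1, 1))) = Mul(240, Add(-21, -1)) = Mul(240, -22) = -5280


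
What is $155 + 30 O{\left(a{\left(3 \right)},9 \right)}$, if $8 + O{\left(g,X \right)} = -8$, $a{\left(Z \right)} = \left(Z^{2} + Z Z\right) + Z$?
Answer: $-325$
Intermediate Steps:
$a{\left(Z \right)} = Z + 2 Z^{2}$ ($a{\left(Z \right)} = \left(Z^{2} + Z^{2}\right) + Z = 2 Z^{2} + Z = Z + 2 Z^{2}$)
$O{\left(g,X \right)} = -16$ ($O{\left(g,X \right)} = -8 - 8 = -16$)
$155 + 30 O{\left(a{\left(3 \right)},9 \right)} = 155 + 30 \left(-16\right) = 155 - 480 = -325$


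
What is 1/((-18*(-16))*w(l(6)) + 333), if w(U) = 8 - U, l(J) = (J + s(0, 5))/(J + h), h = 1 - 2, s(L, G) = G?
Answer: 5/10017 ≈ 0.00049915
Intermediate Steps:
h = -1
l(J) = (5 + J)/(-1 + J) (l(J) = (J + 5)/(J - 1) = (5 + J)/(-1 + J))
1/((-18*(-16))*w(l(6)) + 333) = 1/((-18*(-16))*(8 - (5 + 6)/(-1 + 6)) + 333) = 1/(288*(8 - 11/5) + 333) = 1/(288*(29/5) + 333) = 1/(8352/5 + 333) = 1/(10017/5) = 5/10017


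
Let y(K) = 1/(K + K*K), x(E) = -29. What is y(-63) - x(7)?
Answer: 113275/3906 ≈ 29.000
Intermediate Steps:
y(K) = 1/(K + K**2)
y(-63) - x(7) = 1/((-63)*(1 - 63)) - 1*(-29) = -1/63/(-62) + 29 = -1/63*(-1/62) + 29 = 1/3906 + 29 = 113275/3906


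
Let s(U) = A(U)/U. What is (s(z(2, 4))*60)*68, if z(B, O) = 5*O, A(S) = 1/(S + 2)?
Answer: 102/11 ≈ 9.2727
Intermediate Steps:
A(S) = 1/(2 + S)
s(U) = 1/(U*(2 + U)) (s(U) = 1/((2 + U)*U) = 1/(U*(2 + U)))
(s(z(2, 4))*60)*68 = ((1/(((5*4))*(2 + 5*4)))*60)*68 = ((1/(20*(2 + 20)))*60)*68 = (((1/20)/22)*60)*68 = (((1/20)*(1/22))*60)*68 = ((1/440)*60)*68 = (3/22)*68 = 102/11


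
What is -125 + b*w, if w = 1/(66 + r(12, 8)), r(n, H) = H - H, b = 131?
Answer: -8119/66 ≈ -123.02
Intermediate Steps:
r(n, H) = 0
w = 1/66 (w = 1/(66 + 0) = 1/66 ≈ 0.015152)
-125 + b*w = -125 + 131*(1/66) = -125 + 131/66 = -8119/66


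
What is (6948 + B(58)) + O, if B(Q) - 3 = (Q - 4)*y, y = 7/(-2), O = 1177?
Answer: 7939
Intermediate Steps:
y = -7/2 (y = 7*(-½) = -7/2 ≈ -3.5000)
B(Q) = 17 - 7*Q/2 (B(Q) = 3 + (Q - 4)*(-7/2) = 3 + (-4 + Q)*(-7/2) = 3 + (14 - 7*Q/2) = 17 - 7*Q/2)
(6948 + B(58)) + O = (6948 + (17 - 7/2*58)) + 1177 = (6948 + (17 - 203)) + 1177 = (6948 - 186) + 1177 = 6762 + 1177 = 7939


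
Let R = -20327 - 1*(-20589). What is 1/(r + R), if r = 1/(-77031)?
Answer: 77031/20182121 ≈ 0.0038168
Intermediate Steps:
r = -1/77031 ≈ -1.2982e-5
R = 262 (R = -20327 + 20589 = 262)
1/(r + R) = 1/(-1/77031 + 262) = 1/(20182121/77031) = 77031/20182121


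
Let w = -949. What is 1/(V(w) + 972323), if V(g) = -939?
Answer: 1/971384 ≈ 1.0295e-6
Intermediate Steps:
1/(V(w) + 972323) = 1/(-939 + 972323) = 1/971384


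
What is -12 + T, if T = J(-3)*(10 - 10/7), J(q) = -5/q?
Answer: 16/7 ≈ 2.2857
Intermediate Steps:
T = 100/7 (T = (-5/(-3))*(10 - 10/7) = (-5*(-⅓))*(10 - 10*⅐) = 5*(10 - 10/7)/3 = (5/3)*(60/7) = 100/7 ≈ 14.286)
-12 + T = -12 + 100/7 = 16/7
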